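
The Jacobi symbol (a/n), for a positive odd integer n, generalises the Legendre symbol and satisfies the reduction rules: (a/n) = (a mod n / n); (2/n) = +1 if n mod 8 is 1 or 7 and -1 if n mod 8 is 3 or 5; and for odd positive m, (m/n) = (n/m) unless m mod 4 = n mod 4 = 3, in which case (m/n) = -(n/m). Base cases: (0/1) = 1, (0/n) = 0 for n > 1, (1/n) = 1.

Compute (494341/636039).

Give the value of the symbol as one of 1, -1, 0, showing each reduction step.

-1

flip (494341/636039) -> (636039/494341): both odd, 494341 mod 4 = 1, 636039 mod 4 = 3, so the flip contributes +1; sign now +1
(636039/494341): 636039 mod 494341 = 141698, so (636039/494341) = (141698/494341)
factor out 2^1: 141698 = 2^1·70849; with 494341 mod 8 = 5, (2/494341) = -1; sign now -1; continue with (70849/494341)
flip (70849/494341) -> (494341/70849): both odd, 70849 mod 4 = 1, 494341 mod 4 = 1, so the flip contributes +1; sign now -1
(494341/70849): 494341 mod 70849 = 69247, so (494341/70849) = (69247/70849)
flip (69247/70849) -> (70849/69247): both odd, 69247 mod 4 = 3, 70849 mod 4 = 1, so the flip contributes +1; sign now -1
(70849/69247): 70849 mod 69247 = 1602, so (70849/69247) = (1602/69247)
factor out 2^1: 1602 = 2^1·801; with 69247 mod 8 = 7, (2/69247) = +1; sign now -1; continue with (801/69247)
flip (801/69247) -> (69247/801): both odd, 801 mod 4 = 1, 69247 mod 4 = 3, so the flip contributes +1; sign now -1
(69247/801): 69247 mod 801 = 361, so (69247/801) = (361/801)
flip (361/801) -> (801/361): both odd, 361 mod 4 = 1, 801 mod 4 = 1, so the flip contributes +1; sign now -1
(801/361): 801 mod 361 = 79, so (801/361) = (79/361)
flip (79/361) -> (361/79): both odd, 79 mod 4 = 3, 361 mod 4 = 1, so the flip contributes +1; sign now -1
(361/79): 361 mod 79 = 45, so (361/79) = (45/79)
flip (45/79) -> (79/45): both odd, 45 mod 4 = 1, 79 mod 4 = 3, so the flip contributes +1; sign now -1
(79/45): 79 mod 45 = 34, so (79/45) = (34/45)
factor out 2^1: 34 = 2^1·17; with 45 mod 8 = 5, (2/45) = -1; sign now +1; continue with (17/45)
flip (17/45) -> (45/17): both odd, 17 mod 4 = 1, 45 mod 4 = 1, so the flip contributes +1; sign now +1
(45/17): 45 mod 17 = 11, so (45/17) = (11/17)
flip (11/17) -> (17/11): both odd, 11 mod 4 = 3, 17 mod 4 = 1, so the flip contributes +1; sign now +1
(17/11): 17 mod 11 = 6, so (17/11) = (6/11)
factor out 2^1: 6 = 2^1·3; with 11 mod 8 = 3, (2/11) = -1; sign now -1; continue with (3/11)
flip (3/11) -> (11/3): both odd, 3 mod 4 = 3, 11 mod 4 = 3, so the flip contributes -1; sign now +1
(11/3): 11 mod 3 = 2, so (11/3) = (2/3)
factor out 2^1: 2 = 2^1·1; with 3 mod 8 = 3, (2/3) = -1; sign now -1; continue with (1/3)
reached (1/3) = 1, so the symbol is -1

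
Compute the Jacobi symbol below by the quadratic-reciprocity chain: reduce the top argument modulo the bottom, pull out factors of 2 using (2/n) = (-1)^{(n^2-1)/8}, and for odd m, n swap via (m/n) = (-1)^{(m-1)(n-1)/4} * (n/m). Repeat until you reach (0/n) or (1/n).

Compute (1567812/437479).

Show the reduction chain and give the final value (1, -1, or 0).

(1567812/437479) = (255375/437479)   [reduce mod 437479]
reciprocity: (255375/437479) = -1·(437479/255375) since 255375 mod 4 = 3, 437479 mod 4 = 3; sign now -1
(437479/255375) = (182104/255375)   [reduce mod 255375]
182104 = 2^3·22763; (2/255375) = +1 since 255375 mod 8 = 7, so (182104/255375) = (+1)^3·(22763/255375); sign now -1
reciprocity: (22763/255375) = -1·(255375/22763) since 22763 mod 4 = 3, 255375 mod 4 = 3; sign now +1
(255375/22763) = (4982/22763)   [reduce mod 22763]
4982 = 2^1·2491; (2/22763) = -1 since 22763 mod 8 = 3, so (4982/22763) = (-1)^1·(2491/22763); sign now -1
reciprocity: (2491/22763) = -1·(22763/2491) since 2491 mod 4 = 3, 22763 mod 4 = 3; sign now +1
(22763/2491) = (344/2491)   [reduce mod 2491]
344 = 2^3·43; (2/2491) = -1 since 2491 mod 8 = 3, so (344/2491) = (-1)^3·(43/2491); sign now -1
reciprocity: (43/2491) = -1·(2491/43) since 43 mod 4 = 3, 2491 mod 4 = 3; sign now +1
(2491/43) = (40/43)   [reduce mod 43]
40 = 2^3·5; (2/43) = -1 since 43 mod 8 = 3, so (40/43) = (-1)^3·(5/43); sign now -1
reciprocity: (5/43) = +1·(43/5) since 5 mod 4 = 1, 43 mod 4 = 3; sign now -1
(43/5) = (3/5)   [reduce mod 5]
reciprocity: (3/5) = +1·(5/3) since 3 mod 4 = 3, 5 mod 4 = 1; sign now -1
(5/3) = (2/3)   [reduce mod 3]
2 = 2^1·1; (2/3) = -1 since 3 mod 8 = 3, so (2/3) = (-1)^1·(1/3); sign now +1
(1/3) = 1; final value = sign = +1

1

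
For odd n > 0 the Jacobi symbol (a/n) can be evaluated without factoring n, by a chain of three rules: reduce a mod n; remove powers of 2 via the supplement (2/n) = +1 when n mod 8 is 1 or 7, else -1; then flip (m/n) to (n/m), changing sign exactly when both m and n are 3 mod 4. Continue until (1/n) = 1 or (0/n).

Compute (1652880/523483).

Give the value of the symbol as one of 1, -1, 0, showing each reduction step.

(1652880/523483): 1652880 mod 523483 = 82431, so (1652880/523483) = (82431/523483)
flip (82431/523483) -> (523483/82431): both odd, 82431 mod 4 = 3, 523483 mod 4 = 3, so the flip contributes -1; sign now -1
(523483/82431): 523483 mod 82431 = 28897, so (523483/82431) = (28897/82431)
flip (28897/82431) -> (82431/28897): both odd, 28897 mod 4 = 1, 82431 mod 4 = 3, so the flip contributes +1; sign now -1
(82431/28897): 82431 mod 28897 = 24637, so (82431/28897) = (24637/28897)
flip (24637/28897) -> (28897/24637): both odd, 24637 mod 4 = 1, 28897 mod 4 = 1, so the flip contributes +1; sign now -1
(28897/24637): 28897 mod 24637 = 4260, so (28897/24637) = (4260/24637)
factor out 2^2: 4260 = 2^2·1065; with 24637 mod 8 = 5, (2/24637) = -1; sign now -1; continue with (1065/24637)
flip (1065/24637) -> (24637/1065): both odd, 1065 mod 4 = 1, 24637 mod 4 = 1, so the flip contributes +1; sign now -1
(24637/1065): 24637 mod 1065 = 142, so (24637/1065) = (142/1065)
factor out 2^1: 142 = 2^1·71; with 1065 mod 8 = 1, (2/1065) = +1; sign now -1; continue with (71/1065)
flip (71/1065) -> (1065/71): both odd, 71 mod 4 = 3, 1065 mod 4 = 1, so the flip contributes +1; sign now -1
(1065/71): 1065 mod 71 = 0, so (1065/71) = (0/71)
reached (0/71); gcd(a, n) > 1, so (0/71) = 0 and the symbol is 0

0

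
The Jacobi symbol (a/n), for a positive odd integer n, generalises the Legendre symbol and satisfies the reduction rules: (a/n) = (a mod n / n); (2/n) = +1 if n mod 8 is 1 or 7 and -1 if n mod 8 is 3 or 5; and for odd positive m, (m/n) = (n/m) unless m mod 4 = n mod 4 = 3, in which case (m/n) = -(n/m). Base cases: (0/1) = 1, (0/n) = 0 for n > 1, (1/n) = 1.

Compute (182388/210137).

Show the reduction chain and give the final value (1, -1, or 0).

factor out 2^2: 182388 = 2^2·45597; with 210137 mod 8 = 1, (2/210137) = +1; sign now +1; continue with (45597/210137)
flip (45597/210137) -> (210137/45597): both odd, 45597 mod 4 = 1, 210137 mod 4 = 1, so the flip contributes +1; sign now +1
(210137/45597): 210137 mod 45597 = 27749, so (210137/45597) = (27749/45597)
flip (27749/45597) -> (45597/27749): both odd, 27749 mod 4 = 1, 45597 mod 4 = 1, so the flip contributes +1; sign now +1
(45597/27749): 45597 mod 27749 = 17848, so (45597/27749) = (17848/27749)
factor out 2^3: 17848 = 2^3·2231; with 27749 mod 8 = 5, (2/27749) = -1; sign now -1; continue with (2231/27749)
flip (2231/27749) -> (27749/2231): both odd, 2231 mod 4 = 3, 27749 mod 4 = 1, so the flip contributes +1; sign now -1
(27749/2231): 27749 mod 2231 = 977, so (27749/2231) = (977/2231)
flip (977/2231) -> (2231/977): both odd, 977 mod 4 = 1, 2231 mod 4 = 3, so the flip contributes +1; sign now -1
(2231/977): 2231 mod 977 = 277, so (2231/977) = (277/977)
flip (277/977) -> (977/277): both odd, 277 mod 4 = 1, 977 mod 4 = 1, so the flip contributes +1; sign now -1
(977/277): 977 mod 277 = 146, so (977/277) = (146/277)
factor out 2^1: 146 = 2^1·73; with 277 mod 8 = 5, (2/277) = -1; sign now +1; continue with (73/277)
flip (73/277) -> (277/73): both odd, 73 mod 4 = 1, 277 mod 4 = 1, so the flip contributes +1; sign now +1
(277/73): 277 mod 73 = 58, so (277/73) = (58/73)
factor out 2^1: 58 = 2^1·29; with 73 mod 8 = 1, (2/73) = +1; sign now +1; continue with (29/73)
flip (29/73) -> (73/29): both odd, 29 mod 4 = 1, 73 mod 4 = 1, so the flip contributes +1; sign now +1
(73/29): 73 mod 29 = 15, so (73/29) = (15/29)
flip (15/29) -> (29/15): both odd, 15 mod 4 = 3, 29 mod 4 = 1, so the flip contributes +1; sign now +1
(29/15): 29 mod 15 = 14, so (29/15) = (14/15)
factor out 2^1: 14 = 2^1·7; with 15 mod 8 = 7, (2/15) = +1; sign now +1; continue with (7/15)
flip (7/15) -> (15/7): both odd, 7 mod 4 = 3, 15 mod 4 = 3, so the flip contributes -1; sign now -1
(15/7): 15 mod 7 = 1, so (15/7) = (1/7)
reached (1/7) = 1, so the symbol is -1

-1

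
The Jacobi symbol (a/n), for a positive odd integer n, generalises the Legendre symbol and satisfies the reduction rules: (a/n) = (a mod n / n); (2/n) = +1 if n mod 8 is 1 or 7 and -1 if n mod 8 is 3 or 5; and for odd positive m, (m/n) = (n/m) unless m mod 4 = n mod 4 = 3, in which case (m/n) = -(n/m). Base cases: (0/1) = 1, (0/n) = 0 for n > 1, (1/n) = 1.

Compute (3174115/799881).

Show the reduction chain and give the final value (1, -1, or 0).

(3174115/799881) = (774472/799881)   [reduce mod 799881]
774472 = 2^3·96809; (2/799881) = +1 since 799881 mod 8 = 1, so (774472/799881) = (+1)^3·(96809/799881); sign now +1
reciprocity: (96809/799881) = +1·(799881/96809) since 96809 mod 4 = 1, 799881 mod 4 = 1; sign now +1
(799881/96809) = (25409/96809)   [reduce mod 96809]
reciprocity: (25409/96809) = +1·(96809/25409) since 25409 mod 4 = 1, 96809 mod 4 = 1; sign now +1
(96809/25409) = (20582/25409)   [reduce mod 25409]
20582 = 2^1·10291; (2/25409) = +1 since 25409 mod 8 = 1, so (20582/25409) = (+1)^1·(10291/25409); sign now +1
reciprocity: (10291/25409) = +1·(25409/10291) since 10291 mod 4 = 3, 25409 mod 4 = 1; sign now +1
(25409/10291) = (4827/10291)   [reduce mod 10291]
reciprocity: (4827/10291) = -1·(10291/4827) since 4827 mod 4 = 3, 10291 mod 4 = 3; sign now -1
(10291/4827) = (637/4827)   [reduce mod 4827]
reciprocity: (637/4827) = +1·(4827/637) since 637 mod 4 = 1, 4827 mod 4 = 3; sign now -1
(4827/637) = (368/637)   [reduce mod 637]
368 = 2^4·23; (2/637) = -1 since 637 mod 8 = 5, so (368/637) = (-1)^4·(23/637); sign now -1
reciprocity: (23/637) = +1·(637/23) since 23 mod 4 = 3, 637 mod 4 = 1; sign now -1
(637/23) = (16/23)   [reduce mod 23]
16 = 2^4·1; (2/23) = +1 since 23 mod 8 = 7, so (16/23) = (+1)^4·(1/23); sign now -1
(1/23) = 1; final value = sign = -1

-1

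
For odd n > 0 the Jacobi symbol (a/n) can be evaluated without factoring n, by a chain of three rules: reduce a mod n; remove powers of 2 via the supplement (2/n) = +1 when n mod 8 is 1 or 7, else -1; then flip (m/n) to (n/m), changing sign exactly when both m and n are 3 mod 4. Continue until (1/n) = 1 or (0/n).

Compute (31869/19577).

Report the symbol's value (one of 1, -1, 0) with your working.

(31869/19577): 31869 mod 19577 = 12292, so (31869/19577) = (12292/19577)
factor out 2^2: 12292 = 2^2·3073; with 19577 mod 8 = 1, (2/19577) = +1; sign now +1; continue with (3073/19577)
flip (3073/19577) -> (19577/3073): both odd, 3073 mod 4 = 1, 19577 mod 4 = 1, so the flip contributes +1; sign now +1
(19577/3073): 19577 mod 3073 = 1139, so (19577/3073) = (1139/3073)
flip (1139/3073) -> (3073/1139): both odd, 1139 mod 4 = 3, 3073 mod 4 = 1, so the flip contributes +1; sign now +1
(3073/1139): 3073 mod 1139 = 795, so (3073/1139) = (795/1139)
flip (795/1139) -> (1139/795): both odd, 795 mod 4 = 3, 1139 mod 4 = 3, so the flip contributes -1; sign now -1
(1139/795): 1139 mod 795 = 344, so (1139/795) = (344/795)
factor out 2^3: 344 = 2^3·43; with 795 mod 8 = 3, (2/795) = -1; sign now +1; continue with (43/795)
flip (43/795) -> (795/43): both odd, 43 mod 4 = 3, 795 mod 4 = 3, so the flip contributes -1; sign now -1
(795/43): 795 mod 43 = 21, so (795/43) = (21/43)
flip (21/43) -> (43/21): both odd, 21 mod 4 = 1, 43 mod 4 = 3, so the flip contributes +1; sign now -1
(43/21): 43 mod 21 = 1, so (43/21) = (1/21)
reached (1/21) = 1, so the symbol is -1

-1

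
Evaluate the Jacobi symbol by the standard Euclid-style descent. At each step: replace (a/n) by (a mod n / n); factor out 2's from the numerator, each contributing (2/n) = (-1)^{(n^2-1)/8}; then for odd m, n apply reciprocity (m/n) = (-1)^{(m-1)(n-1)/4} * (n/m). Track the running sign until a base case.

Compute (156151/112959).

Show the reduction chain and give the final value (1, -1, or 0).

(156151/112959): 156151 mod 112959 = 43192, so (156151/112959) = (43192/112959)
factor out 2^3: 43192 = 2^3·5399; with 112959 mod 8 = 7, (2/112959) = +1; sign now +1; continue with (5399/112959)
flip (5399/112959) -> (112959/5399): both odd, 5399 mod 4 = 3, 112959 mod 4 = 3, so the flip contributes -1; sign now -1
(112959/5399): 112959 mod 5399 = 4979, so (112959/5399) = (4979/5399)
flip (4979/5399) -> (5399/4979): both odd, 4979 mod 4 = 3, 5399 mod 4 = 3, so the flip contributes -1; sign now +1
(5399/4979): 5399 mod 4979 = 420, so (5399/4979) = (420/4979)
factor out 2^2: 420 = 2^2·105; with 4979 mod 8 = 3, (2/4979) = -1; sign now +1; continue with (105/4979)
flip (105/4979) -> (4979/105): both odd, 105 mod 4 = 1, 4979 mod 4 = 3, so the flip contributes +1; sign now +1
(4979/105): 4979 mod 105 = 44, so (4979/105) = (44/105)
factor out 2^2: 44 = 2^2·11; with 105 mod 8 = 1, (2/105) = +1; sign now +1; continue with (11/105)
flip (11/105) -> (105/11): both odd, 11 mod 4 = 3, 105 mod 4 = 1, so the flip contributes +1; sign now +1
(105/11): 105 mod 11 = 6, so (105/11) = (6/11)
factor out 2^1: 6 = 2^1·3; with 11 mod 8 = 3, (2/11) = -1; sign now -1; continue with (3/11)
flip (3/11) -> (11/3): both odd, 3 mod 4 = 3, 11 mod 4 = 3, so the flip contributes -1; sign now +1
(11/3): 11 mod 3 = 2, so (11/3) = (2/3)
factor out 2^1: 2 = 2^1·1; with 3 mod 8 = 3, (2/3) = -1; sign now -1; continue with (1/3)
reached (1/3) = 1, so the symbol is -1

-1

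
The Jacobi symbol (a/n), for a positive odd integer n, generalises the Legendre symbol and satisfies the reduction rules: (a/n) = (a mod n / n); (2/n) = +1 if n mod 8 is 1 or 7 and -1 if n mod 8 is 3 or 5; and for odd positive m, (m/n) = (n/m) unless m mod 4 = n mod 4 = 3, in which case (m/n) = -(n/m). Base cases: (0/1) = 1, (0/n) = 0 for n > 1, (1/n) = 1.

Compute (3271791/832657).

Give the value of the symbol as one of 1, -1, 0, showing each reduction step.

(3271791/832657): 3271791 mod 832657 = 773820, so (3271791/832657) = (773820/832657)
factor out 2^2: 773820 = 2^2·193455; with 832657 mod 8 = 1, (2/832657) = +1; sign now +1; continue with (193455/832657)
flip (193455/832657) -> (832657/193455): both odd, 193455 mod 4 = 3, 832657 mod 4 = 1, so the flip contributes +1; sign now +1
(832657/193455): 832657 mod 193455 = 58837, so (832657/193455) = (58837/193455)
flip (58837/193455) -> (193455/58837): both odd, 58837 mod 4 = 1, 193455 mod 4 = 3, so the flip contributes +1; sign now +1
(193455/58837): 193455 mod 58837 = 16944, so (193455/58837) = (16944/58837)
factor out 2^4: 16944 = 2^4·1059; with 58837 mod 8 = 5, (2/58837) = -1; sign now +1; continue with (1059/58837)
flip (1059/58837) -> (58837/1059): both odd, 1059 mod 4 = 3, 58837 mod 4 = 1, so the flip contributes +1; sign now +1
(58837/1059): 58837 mod 1059 = 592, so (58837/1059) = (592/1059)
factor out 2^4: 592 = 2^4·37; with 1059 mod 8 = 3, (2/1059) = -1; sign now +1; continue with (37/1059)
flip (37/1059) -> (1059/37): both odd, 37 mod 4 = 1, 1059 mod 4 = 3, so the flip contributes +1; sign now +1
(1059/37): 1059 mod 37 = 23, so (1059/37) = (23/37)
flip (23/37) -> (37/23): both odd, 23 mod 4 = 3, 37 mod 4 = 1, so the flip contributes +1; sign now +1
(37/23): 37 mod 23 = 14, so (37/23) = (14/23)
factor out 2^1: 14 = 2^1·7; with 23 mod 8 = 7, (2/23) = +1; sign now +1; continue with (7/23)
flip (7/23) -> (23/7): both odd, 7 mod 4 = 3, 23 mod 4 = 3, so the flip contributes -1; sign now -1
(23/7): 23 mod 7 = 2, so (23/7) = (2/7)
factor out 2^1: 2 = 2^1·1; with 7 mod 8 = 7, (2/7) = +1; sign now -1; continue with (1/7)
reached (1/7) = 1, so the symbol is -1

-1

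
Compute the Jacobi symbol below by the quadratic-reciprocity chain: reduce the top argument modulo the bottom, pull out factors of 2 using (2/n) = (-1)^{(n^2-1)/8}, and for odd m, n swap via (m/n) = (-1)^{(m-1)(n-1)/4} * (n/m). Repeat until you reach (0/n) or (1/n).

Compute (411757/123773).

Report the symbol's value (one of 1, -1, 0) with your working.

1

(411757/123773): 411757 mod 123773 = 40438, so (411757/123773) = (40438/123773)
factor out 2^1: 40438 = 2^1·20219; with 123773 mod 8 = 5, (2/123773) = -1; sign now -1; continue with (20219/123773)
flip (20219/123773) -> (123773/20219): both odd, 20219 mod 4 = 3, 123773 mod 4 = 1, so the flip contributes +1; sign now -1
(123773/20219): 123773 mod 20219 = 2459, so (123773/20219) = (2459/20219)
flip (2459/20219) -> (20219/2459): both odd, 2459 mod 4 = 3, 20219 mod 4 = 3, so the flip contributes -1; sign now +1
(20219/2459): 20219 mod 2459 = 547, so (20219/2459) = (547/2459)
flip (547/2459) -> (2459/547): both odd, 547 mod 4 = 3, 2459 mod 4 = 3, so the flip contributes -1; sign now -1
(2459/547): 2459 mod 547 = 271, so (2459/547) = (271/547)
flip (271/547) -> (547/271): both odd, 271 mod 4 = 3, 547 mod 4 = 3, so the flip contributes -1; sign now +1
(547/271): 547 mod 271 = 5, so (547/271) = (5/271)
flip (5/271) -> (271/5): both odd, 5 mod 4 = 1, 271 mod 4 = 3, so the flip contributes +1; sign now +1
(271/5): 271 mod 5 = 1, so (271/5) = (1/5)
reached (1/5) = 1, so the symbol is +1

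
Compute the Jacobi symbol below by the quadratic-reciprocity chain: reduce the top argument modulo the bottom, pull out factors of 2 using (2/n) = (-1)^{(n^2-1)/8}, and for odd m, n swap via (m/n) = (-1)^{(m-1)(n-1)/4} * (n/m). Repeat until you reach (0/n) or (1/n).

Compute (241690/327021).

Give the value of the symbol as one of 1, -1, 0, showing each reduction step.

factor out 2^1: 241690 = 2^1·120845; with 327021 mod 8 = 5, (2/327021) = -1; sign now -1; continue with (120845/327021)
flip (120845/327021) -> (327021/120845): both odd, 120845 mod 4 = 1, 327021 mod 4 = 1, so the flip contributes +1; sign now -1
(327021/120845): 327021 mod 120845 = 85331, so (327021/120845) = (85331/120845)
flip (85331/120845) -> (120845/85331): both odd, 85331 mod 4 = 3, 120845 mod 4 = 1, so the flip contributes +1; sign now -1
(120845/85331): 120845 mod 85331 = 35514, so (120845/85331) = (35514/85331)
factor out 2^1: 35514 = 2^1·17757; with 85331 mod 8 = 3, (2/85331) = -1; sign now +1; continue with (17757/85331)
flip (17757/85331) -> (85331/17757): both odd, 17757 mod 4 = 1, 85331 mod 4 = 3, so the flip contributes +1; sign now +1
(85331/17757): 85331 mod 17757 = 14303, so (85331/17757) = (14303/17757)
flip (14303/17757) -> (17757/14303): both odd, 14303 mod 4 = 3, 17757 mod 4 = 1, so the flip contributes +1; sign now +1
(17757/14303): 17757 mod 14303 = 3454, so (17757/14303) = (3454/14303)
factor out 2^1: 3454 = 2^1·1727; with 14303 mod 8 = 7, (2/14303) = +1; sign now +1; continue with (1727/14303)
flip (1727/14303) -> (14303/1727): both odd, 1727 mod 4 = 3, 14303 mod 4 = 3, so the flip contributes -1; sign now -1
(14303/1727): 14303 mod 1727 = 487, so (14303/1727) = (487/1727)
flip (487/1727) -> (1727/487): both odd, 487 mod 4 = 3, 1727 mod 4 = 3, so the flip contributes -1; sign now +1
(1727/487): 1727 mod 487 = 266, so (1727/487) = (266/487)
factor out 2^1: 266 = 2^1·133; with 487 mod 8 = 7, (2/487) = +1; sign now +1; continue with (133/487)
flip (133/487) -> (487/133): both odd, 133 mod 4 = 1, 487 mod 4 = 3, so the flip contributes +1; sign now +1
(487/133): 487 mod 133 = 88, so (487/133) = (88/133)
factor out 2^3: 88 = 2^3·11; with 133 mod 8 = 5, (2/133) = -1; sign now -1; continue with (11/133)
flip (11/133) -> (133/11): both odd, 11 mod 4 = 3, 133 mod 4 = 1, so the flip contributes +1; sign now -1
(133/11): 133 mod 11 = 1, so (133/11) = (1/11)
reached (1/11) = 1, so the symbol is -1

-1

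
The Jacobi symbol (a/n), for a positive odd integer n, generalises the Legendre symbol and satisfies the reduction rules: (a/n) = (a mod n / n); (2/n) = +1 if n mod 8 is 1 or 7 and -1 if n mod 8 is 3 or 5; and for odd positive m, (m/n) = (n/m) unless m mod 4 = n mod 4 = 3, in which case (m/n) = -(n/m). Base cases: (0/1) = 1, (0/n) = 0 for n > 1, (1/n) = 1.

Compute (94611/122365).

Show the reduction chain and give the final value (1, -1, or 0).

reciprocity: (94611/122365) = +1·(122365/94611) since 94611 mod 4 = 3, 122365 mod 4 = 1; sign now +1
(122365/94611) = (27754/94611)   [reduce mod 94611]
27754 = 2^1·13877; (2/94611) = -1 since 94611 mod 8 = 3, so (27754/94611) = (-1)^1·(13877/94611); sign now -1
reciprocity: (13877/94611) = +1·(94611/13877) since 13877 mod 4 = 1, 94611 mod 4 = 3; sign now -1
(94611/13877) = (11349/13877)   [reduce mod 13877]
reciprocity: (11349/13877) = +1·(13877/11349) since 11349 mod 4 = 1, 13877 mod 4 = 1; sign now -1
(13877/11349) = (2528/11349)   [reduce mod 11349]
2528 = 2^5·79; (2/11349) = -1 since 11349 mod 8 = 5, so (2528/11349) = (-1)^5·(79/11349); sign now +1
reciprocity: (79/11349) = +1·(11349/79) since 79 mod 4 = 3, 11349 mod 4 = 1; sign now +1
(11349/79) = (52/79)   [reduce mod 79]
52 = 2^2·13; (2/79) = +1 since 79 mod 8 = 7, so (52/79) = (+1)^2·(13/79); sign now +1
reciprocity: (13/79) = +1·(79/13) since 13 mod 4 = 1, 79 mod 4 = 3; sign now +1
(79/13) = (1/13)   [reduce mod 13]
(1/13) = 1; final value = sign = +1

1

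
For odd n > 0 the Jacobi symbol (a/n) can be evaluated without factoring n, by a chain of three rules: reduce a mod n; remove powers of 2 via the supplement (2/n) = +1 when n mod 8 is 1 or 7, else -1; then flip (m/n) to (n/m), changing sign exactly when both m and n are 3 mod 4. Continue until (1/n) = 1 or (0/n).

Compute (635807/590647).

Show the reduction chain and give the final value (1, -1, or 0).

-1

(635807/590647): 635807 mod 590647 = 45160, so (635807/590647) = (45160/590647)
factor out 2^3: 45160 = 2^3·5645; with 590647 mod 8 = 7, (2/590647) = +1; sign now +1; continue with (5645/590647)
flip (5645/590647) -> (590647/5645): both odd, 5645 mod 4 = 1, 590647 mod 4 = 3, so the flip contributes +1; sign now +1
(590647/5645): 590647 mod 5645 = 3567, so (590647/5645) = (3567/5645)
flip (3567/5645) -> (5645/3567): both odd, 3567 mod 4 = 3, 5645 mod 4 = 1, so the flip contributes +1; sign now +1
(5645/3567): 5645 mod 3567 = 2078, so (5645/3567) = (2078/3567)
factor out 2^1: 2078 = 2^1·1039; with 3567 mod 8 = 7, (2/3567) = +1; sign now +1; continue with (1039/3567)
flip (1039/3567) -> (3567/1039): both odd, 1039 mod 4 = 3, 3567 mod 4 = 3, so the flip contributes -1; sign now -1
(3567/1039): 3567 mod 1039 = 450, so (3567/1039) = (450/1039)
factor out 2^1: 450 = 2^1·225; with 1039 mod 8 = 7, (2/1039) = +1; sign now -1; continue with (225/1039)
flip (225/1039) -> (1039/225): both odd, 225 mod 4 = 1, 1039 mod 4 = 3, so the flip contributes +1; sign now -1
(1039/225): 1039 mod 225 = 139, so (1039/225) = (139/225)
flip (139/225) -> (225/139): both odd, 139 mod 4 = 3, 225 mod 4 = 1, so the flip contributes +1; sign now -1
(225/139): 225 mod 139 = 86, so (225/139) = (86/139)
factor out 2^1: 86 = 2^1·43; with 139 mod 8 = 3, (2/139) = -1; sign now +1; continue with (43/139)
flip (43/139) -> (139/43): both odd, 43 mod 4 = 3, 139 mod 4 = 3, so the flip contributes -1; sign now -1
(139/43): 139 mod 43 = 10, so (139/43) = (10/43)
factor out 2^1: 10 = 2^1·5; with 43 mod 8 = 3, (2/43) = -1; sign now +1; continue with (5/43)
flip (5/43) -> (43/5): both odd, 5 mod 4 = 1, 43 mod 4 = 3, so the flip contributes +1; sign now +1
(43/5): 43 mod 5 = 3, so (43/5) = (3/5)
flip (3/5) -> (5/3): both odd, 3 mod 4 = 3, 5 mod 4 = 1, so the flip contributes +1; sign now +1
(5/3): 5 mod 3 = 2, so (5/3) = (2/3)
factor out 2^1: 2 = 2^1·1; with 3 mod 8 = 3, (2/3) = -1; sign now -1; continue with (1/3)
reached (1/3) = 1, so the symbol is -1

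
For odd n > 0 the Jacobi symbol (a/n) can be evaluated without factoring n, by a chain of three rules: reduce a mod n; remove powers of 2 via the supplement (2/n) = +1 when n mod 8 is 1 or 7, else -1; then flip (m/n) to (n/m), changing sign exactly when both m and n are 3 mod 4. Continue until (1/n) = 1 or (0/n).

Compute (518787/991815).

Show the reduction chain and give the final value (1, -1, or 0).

0

flip (518787/991815) -> (991815/518787): both odd, 518787 mod 4 = 3, 991815 mod 4 = 3, so the flip contributes -1; sign now -1
(991815/518787): 991815 mod 518787 = 473028, so (991815/518787) = (473028/518787)
factor out 2^2: 473028 = 2^2·118257; with 518787 mod 8 = 3, (2/518787) = -1; sign now -1; continue with (118257/518787)
flip (118257/518787) -> (518787/118257): both odd, 118257 mod 4 = 1, 518787 mod 4 = 3, so the flip contributes +1; sign now -1
(518787/118257): 518787 mod 118257 = 45759, so (518787/118257) = (45759/118257)
flip (45759/118257) -> (118257/45759): both odd, 45759 mod 4 = 3, 118257 mod 4 = 1, so the flip contributes +1; sign now -1
(118257/45759): 118257 mod 45759 = 26739, so (118257/45759) = (26739/45759)
flip (26739/45759) -> (45759/26739): both odd, 26739 mod 4 = 3, 45759 mod 4 = 3, so the flip contributes -1; sign now +1
(45759/26739): 45759 mod 26739 = 19020, so (45759/26739) = (19020/26739)
factor out 2^2: 19020 = 2^2·4755; with 26739 mod 8 = 3, (2/26739) = -1; sign now +1; continue with (4755/26739)
flip (4755/26739) -> (26739/4755): both odd, 4755 mod 4 = 3, 26739 mod 4 = 3, so the flip contributes -1; sign now -1
(26739/4755): 26739 mod 4755 = 2964, so (26739/4755) = (2964/4755)
factor out 2^2: 2964 = 2^2·741; with 4755 mod 8 = 3, (2/4755) = -1; sign now -1; continue with (741/4755)
flip (741/4755) -> (4755/741): both odd, 741 mod 4 = 1, 4755 mod 4 = 3, so the flip contributes +1; sign now -1
(4755/741): 4755 mod 741 = 309, so (4755/741) = (309/741)
flip (309/741) -> (741/309): both odd, 309 mod 4 = 1, 741 mod 4 = 1, so the flip contributes +1; sign now -1
(741/309): 741 mod 309 = 123, so (741/309) = (123/309)
flip (123/309) -> (309/123): both odd, 123 mod 4 = 3, 309 mod 4 = 1, so the flip contributes +1; sign now -1
(309/123): 309 mod 123 = 63, so (309/123) = (63/123)
flip (63/123) -> (123/63): both odd, 63 mod 4 = 3, 123 mod 4 = 3, so the flip contributes -1; sign now +1
(123/63): 123 mod 63 = 60, so (123/63) = (60/63)
factor out 2^2: 60 = 2^2·15; with 63 mod 8 = 7, (2/63) = +1; sign now +1; continue with (15/63)
flip (15/63) -> (63/15): both odd, 15 mod 4 = 3, 63 mod 4 = 3, so the flip contributes -1; sign now -1
(63/15): 63 mod 15 = 3, so (63/15) = (3/15)
flip (3/15) -> (15/3): both odd, 3 mod 4 = 3, 15 mod 4 = 3, so the flip contributes -1; sign now +1
(15/3): 15 mod 3 = 0, so (15/3) = (0/3)
reached (0/3); gcd(a, n) > 1, so (0/3) = 0 and the symbol is 0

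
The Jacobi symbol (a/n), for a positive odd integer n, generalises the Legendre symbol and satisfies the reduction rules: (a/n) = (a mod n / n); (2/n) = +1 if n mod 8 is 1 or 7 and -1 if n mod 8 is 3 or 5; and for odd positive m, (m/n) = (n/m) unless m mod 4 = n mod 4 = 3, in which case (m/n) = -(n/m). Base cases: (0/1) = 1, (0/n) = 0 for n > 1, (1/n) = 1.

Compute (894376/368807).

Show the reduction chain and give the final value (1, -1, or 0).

(894376/368807): 894376 mod 368807 = 156762, so (894376/368807) = (156762/368807)
factor out 2^1: 156762 = 2^1·78381; with 368807 mod 8 = 7, (2/368807) = +1; sign now +1; continue with (78381/368807)
flip (78381/368807) -> (368807/78381): both odd, 78381 mod 4 = 1, 368807 mod 4 = 3, so the flip contributes +1; sign now +1
(368807/78381): 368807 mod 78381 = 55283, so (368807/78381) = (55283/78381)
flip (55283/78381) -> (78381/55283): both odd, 55283 mod 4 = 3, 78381 mod 4 = 1, so the flip contributes +1; sign now +1
(78381/55283): 78381 mod 55283 = 23098, so (78381/55283) = (23098/55283)
factor out 2^1: 23098 = 2^1·11549; with 55283 mod 8 = 3, (2/55283) = -1; sign now -1; continue with (11549/55283)
flip (11549/55283) -> (55283/11549): both odd, 11549 mod 4 = 1, 55283 mod 4 = 3, so the flip contributes +1; sign now -1
(55283/11549): 55283 mod 11549 = 9087, so (55283/11549) = (9087/11549)
flip (9087/11549) -> (11549/9087): both odd, 9087 mod 4 = 3, 11549 mod 4 = 1, so the flip contributes +1; sign now -1
(11549/9087): 11549 mod 9087 = 2462, so (11549/9087) = (2462/9087)
factor out 2^1: 2462 = 2^1·1231; with 9087 mod 8 = 7, (2/9087) = +1; sign now -1; continue with (1231/9087)
flip (1231/9087) -> (9087/1231): both odd, 1231 mod 4 = 3, 9087 mod 4 = 3, so the flip contributes -1; sign now +1
(9087/1231): 9087 mod 1231 = 470, so (9087/1231) = (470/1231)
factor out 2^1: 470 = 2^1·235; with 1231 mod 8 = 7, (2/1231) = +1; sign now +1; continue with (235/1231)
flip (235/1231) -> (1231/235): both odd, 235 mod 4 = 3, 1231 mod 4 = 3, so the flip contributes -1; sign now -1
(1231/235): 1231 mod 235 = 56, so (1231/235) = (56/235)
factor out 2^3: 56 = 2^3·7; with 235 mod 8 = 3, (2/235) = -1; sign now +1; continue with (7/235)
flip (7/235) -> (235/7): both odd, 7 mod 4 = 3, 235 mod 4 = 3, so the flip contributes -1; sign now -1
(235/7): 235 mod 7 = 4, so (235/7) = (4/7)
factor out 2^2: 4 = 2^2·1; with 7 mod 8 = 7, (2/7) = +1; sign now -1; continue with (1/7)
reached (1/7) = 1, so the symbol is -1

-1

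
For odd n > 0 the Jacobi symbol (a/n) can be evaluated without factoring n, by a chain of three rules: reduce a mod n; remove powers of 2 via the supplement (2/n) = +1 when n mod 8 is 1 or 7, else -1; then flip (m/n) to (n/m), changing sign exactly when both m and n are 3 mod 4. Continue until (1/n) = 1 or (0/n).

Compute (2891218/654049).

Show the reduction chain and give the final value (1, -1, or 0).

(2891218/654049): 2891218 mod 654049 = 275022, so (2891218/654049) = (275022/654049)
factor out 2^1: 275022 = 2^1·137511; with 654049 mod 8 = 1, (2/654049) = +1; sign now +1; continue with (137511/654049)
flip (137511/654049) -> (654049/137511): both odd, 137511 mod 4 = 3, 654049 mod 4 = 1, so the flip contributes +1; sign now +1
(654049/137511): 654049 mod 137511 = 104005, so (654049/137511) = (104005/137511)
flip (104005/137511) -> (137511/104005): both odd, 104005 mod 4 = 1, 137511 mod 4 = 3, so the flip contributes +1; sign now +1
(137511/104005): 137511 mod 104005 = 33506, so (137511/104005) = (33506/104005)
factor out 2^1: 33506 = 2^1·16753; with 104005 mod 8 = 5, (2/104005) = -1; sign now -1; continue with (16753/104005)
flip (16753/104005) -> (104005/16753): both odd, 16753 mod 4 = 1, 104005 mod 4 = 1, so the flip contributes +1; sign now -1
(104005/16753): 104005 mod 16753 = 3487, so (104005/16753) = (3487/16753)
flip (3487/16753) -> (16753/3487): both odd, 3487 mod 4 = 3, 16753 mod 4 = 1, so the flip contributes +1; sign now -1
(16753/3487): 16753 mod 3487 = 2805, so (16753/3487) = (2805/3487)
flip (2805/3487) -> (3487/2805): both odd, 2805 mod 4 = 1, 3487 mod 4 = 3, so the flip contributes +1; sign now -1
(3487/2805): 3487 mod 2805 = 682, so (3487/2805) = (682/2805)
factor out 2^1: 682 = 2^1·341; with 2805 mod 8 = 5, (2/2805) = -1; sign now +1; continue with (341/2805)
flip (341/2805) -> (2805/341): both odd, 341 mod 4 = 1, 2805 mod 4 = 1, so the flip contributes +1; sign now +1
(2805/341): 2805 mod 341 = 77, so (2805/341) = (77/341)
flip (77/341) -> (341/77): both odd, 77 mod 4 = 1, 341 mod 4 = 1, so the flip contributes +1; sign now +1
(341/77): 341 mod 77 = 33, so (341/77) = (33/77)
flip (33/77) -> (77/33): both odd, 33 mod 4 = 1, 77 mod 4 = 1, so the flip contributes +1; sign now +1
(77/33): 77 mod 33 = 11, so (77/33) = (11/33)
flip (11/33) -> (33/11): both odd, 11 mod 4 = 3, 33 mod 4 = 1, so the flip contributes +1; sign now +1
(33/11): 33 mod 11 = 0, so (33/11) = (0/11)
reached (0/11); gcd(a, n) > 1, so (0/11) = 0 and the symbol is 0

0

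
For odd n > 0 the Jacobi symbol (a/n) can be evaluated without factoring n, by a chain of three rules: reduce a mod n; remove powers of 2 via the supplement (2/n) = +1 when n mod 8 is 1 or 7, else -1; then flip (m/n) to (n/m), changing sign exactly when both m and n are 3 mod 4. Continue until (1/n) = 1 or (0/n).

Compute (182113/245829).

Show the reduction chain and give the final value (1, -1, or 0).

reciprocity: (182113/245829) = +1·(245829/182113) since 182113 mod 4 = 1, 245829 mod 4 = 1; sign now +1
(245829/182113) = (63716/182113)   [reduce mod 182113]
63716 = 2^2·15929; (2/182113) = +1 since 182113 mod 8 = 1, so (63716/182113) = (+1)^2·(15929/182113); sign now +1
reciprocity: (15929/182113) = +1·(182113/15929) since 15929 mod 4 = 1, 182113 mod 4 = 1; sign now +1
(182113/15929) = (6894/15929)   [reduce mod 15929]
6894 = 2^1·3447; (2/15929) = +1 since 15929 mod 8 = 1, so (6894/15929) = (+1)^1·(3447/15929); sign now +1
reciprocity: (3447/15929) = +1·(15929/3447) since 3447 mod 4 = 3, 15929 mod 4 = 1; sign now +1
(15929/3447) = (2141/3447)   [reduce mod 3447]
reciprocity: (2141/3447) = +1·(3447/2141) since 2141 mod 4 = 1, 3447 mod 4 = 3; sign now +1
(3447/2141) = (1306/2141)   [reduce mod 2141]
1306 = 2^1·653; (2/2141) = -1 since 2141 mod 8 = 5, so (1306/2141) = (-1)^1·(653/2141); sign now -1
reciprocity: (653/2141) = +1·(2141/653) since 653 mod 4 = 1, 2141 mod 4 = 1; sign now -1
(2141/653) = (182/653)   [reduce mod 653]
182 = 2^1·91; (2/653) = -1 since 653 mod 8 = 5, so (182/653) = (-1)^1·(91/653); sign now +1
reciprocity: (91/653) = +1·(653/91) since 91 mod 4 = 3, 653 mod 4 = 1; sign now +1
(653/91) = (16/91)   [reduce mod 91]
16 = 2^4·1; (2/91) = -1 since 91 mod 8 = 3, so (16/91) = (-1)^4·(1/91); sign now +1
(1/91) = 1; final value = sign = +1

1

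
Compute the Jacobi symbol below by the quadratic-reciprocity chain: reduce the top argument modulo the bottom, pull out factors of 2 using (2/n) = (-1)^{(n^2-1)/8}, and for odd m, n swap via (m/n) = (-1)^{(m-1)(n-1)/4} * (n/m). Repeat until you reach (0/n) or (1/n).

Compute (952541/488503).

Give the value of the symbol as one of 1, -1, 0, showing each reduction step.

(952541/488503): 952541 mod 488503 = 464038, so (952541/488503) = (464038/488503)
factor out 2^1: 464038 = 2^1·232019; with 488503 mod 8 = 7, (2/488503) = +1; sign now +1; continue with (232019/488503)
flip (232019/488503) -> (488503/232019): both odd, 232019 mod 4 = 3, 488503 mod 4 = 3, so the flip contributes -1; sign now -1
(488503/232019): 488503 mod 232019 = 24465, so (488503/232019) = (24465/232019)
flip (24465/232019) -> (232019/24465): both odd, 24465 mod 4 = 1, 232019 mod 4 = 3, so the flip contributes +1; sign now -1
(232019/24465): 232019 mod 24465 = 11834, so (232019/24465) = (11834/24465)
factor out 2^1: 11834 = 2^1·5917; with 24465 mod 8 = 1, (2/24465) = +1; sign now -1; continue with (5917/24465)
flip (5917/24465) -> (24465/5917): both odd, 5917 mod 4 = 1, 24465 mod 4 = 1, so the flip contributes +1; sign now -1
(24465/5917): 24465 mod 5917 = 797, so (24465/5917) = (797/5917)
flip (797/5917) -> (5917/797): both odd, 797 mod 4 = 1, 5917 mod 4 = 1, so the flip contributes +1; sign now -1
(5917/797): 5917 mod 797 = 338, so (5917/797) = (338/797)
factor out 2^1: 338 = 2^1·169; with 797 mod 8 = 5, (2/797) = -1; sign now +1; continue with (169/797)
flip (169/797) -> (797/169): both odd, 169 mod 4 = 1, 797 mod 4 = 1, so the flip contributes +1; sign now +1
(797/169): 797 mod 169 = 121, so (797/169) = (121/169)
flip (121/169) -> (169/121): both odd, 121 mod 4 = 1, 169 mod 4 = 1, so the flip contributes +1; sign now +1
(169/121): 169 mod 121 = 48, so (169/121) = (48/121)
factor out 2^4: 48 = 2^4·3; with 121 mod 8 = 1, (2/121) = +1; sign now +1; continue with (3/121)
flip (3/121) -> (121/3): both odd, 3 mod 4 = 3, 121 mod 4 = 1, so the flip contributes +1; sign now +1
(121/3): 121 mod 3 = 1, so (121/3) = (1/3)
reached (1/3) = 1, so the symbol is +1

1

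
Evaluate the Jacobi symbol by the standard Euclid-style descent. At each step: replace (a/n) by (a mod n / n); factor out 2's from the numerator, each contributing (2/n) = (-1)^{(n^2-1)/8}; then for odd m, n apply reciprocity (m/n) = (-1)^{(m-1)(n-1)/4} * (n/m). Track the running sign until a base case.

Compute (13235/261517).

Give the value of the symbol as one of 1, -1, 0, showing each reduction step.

1

reciprocity: (13235/261517) = +1·(261517/13235) since 13235 mod 4 = 3, 261517 mod 4 = 1; sign now +1
(261517/13235) = (10052/13235)   [reduce mod 13235]
10052 = 2^2·2513; (2/13235) = -1 since 13235 mod 8 = 3, so (10052/13235) = (-1)^2·(2513/13235); sign now +1
reciprocity: (2513/13235) = +1·(13235/2513) since 2513 mod 4 = 1, 13235 mod 4 = 3; sign now +1
(13235/2513) = (670/2513)   [reduce mod 2513]
670 = 2^1·335; (2/2513) = +1 since 2513 mod 8 = 1, so (670/2513) = (+1)^1·(335/2513); sign now +1
reciprocity: (335/2513) = +1·(2513/335) since 335 mod 4 = 3, 2513 mod 4 = 1; sign now +1
(2513/335) = (168/335)   [reduce mod 335]
168 = 2^3·21; (2/335) = +1 since 335 mod 8 = 7, so (168/335) = (+1)^3·(21/335); sign now +1
reciprocity: (21/335) = +1·(335/21) since 21 mod 4 = 1, 335 mod 4 = 3; sign now +1
(335/21) = (20/21)   [reduce mod 21]
20 = 2^2·5; (2/21) = -1 since 21 mod 8 = 5, so (20/21) = (-1)^2·(5/21); sign now +1
reciprocity: (5/21) = +1·(21/5) since 5 mod 4 = 1, 21 mod 4 = 1; sign now +1
(21/5) = (1/5)   [reduce mod 5]
(1/5) = 1; final value = sign = +1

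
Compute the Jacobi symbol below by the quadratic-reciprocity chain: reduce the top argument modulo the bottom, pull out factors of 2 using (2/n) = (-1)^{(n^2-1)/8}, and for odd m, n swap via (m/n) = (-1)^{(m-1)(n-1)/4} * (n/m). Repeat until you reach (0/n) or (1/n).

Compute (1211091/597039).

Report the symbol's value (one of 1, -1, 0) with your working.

0

(1211091/597039) = (17013/597039)   [reduce mod 597039]
reciprocity: (17013/597039) = +1·(597039/17013) since 17013 mod 4 = 1, 597039 mod 4 = 3; sign now +1
(597039/17013) = (1584/17013)   [reduce mod 17013]
1584 = 2^4·99; (2/17013) = -1 since 17013 mod 8 = 5, so (1584/17013) = (-1)^4·(99/17013); sign now +1
reciprocity: (99/17013) = +1·(17013/99) since 99 mod 4 = 3, 17013 mod 4 = 1; sign now +1
(17013/99) = (84/99)   [reduce mod 99]
84 = 2^2·21; (2/99) = -1 since 99 mod 8 = 3, so (84/99) = (-1)^2·(21/99); sign now +1
reciprocity: (21/99) = +1·(99/21) since 21 mod 4 = 1, 99 mod 4 = 3; sign now +1
(99/21) = (15/21)   [reduce mod 21]
reciprocity: (15/21) = +1·(21/15) since 15 mod 4 = 3, 21 mod 4 = 1; sign now +1
(21/15) = (6/15)   [reduce mod 15]
6 = 2^1·3; (2/15) = +1 since 15 mod 8 = 7, so (6/15) = (+1)^1·(3/15); sign now +1
reciprocity: (3/15) = -1·(15/3) since 3 mod 4 = 3, 15 mod 4 = 3; sign now -1
(15/3) = (0/3)   [reduce mod 3]
(0/3) = 0   [gcd(a, n) > 1]; final value = 0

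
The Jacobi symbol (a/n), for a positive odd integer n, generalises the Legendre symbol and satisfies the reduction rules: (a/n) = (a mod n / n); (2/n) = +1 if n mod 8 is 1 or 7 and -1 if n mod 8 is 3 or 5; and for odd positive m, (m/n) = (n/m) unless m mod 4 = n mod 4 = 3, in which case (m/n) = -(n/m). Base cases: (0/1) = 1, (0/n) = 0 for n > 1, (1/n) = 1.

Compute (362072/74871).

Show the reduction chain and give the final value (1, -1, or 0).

(362072/74871) = (62588/74871)   [reduce mod 74871]
62588 = 2^2·15647; (2/74871) = +1 since 74871 mod 8 = 7, so (62588/74871) = (+1)^2·(15647/74871); sign now +1
reciprocity: (15647/74871) = -1·(74871/15647) since 15647 mod 4 = 3, 74871 mod 4 = 3; sign now -1
(74871/15647) = (12283/15647)   [reduce mod 15647]
reciprocity: (12283/15647) = -1·(15647/12283) since 12283 mod 4 = 3, 15647 mod 4 = 3; sign now +1
(15647/12283) = (3364/12283)   [reduce mod 12283]
3364 = 2^2·841; (2/12283) = -1 since 12283 mod 8 = 3, so (3364/12283) = (-1)^2·(841/12283); sign now +1
reciprocity: (841/12283) = +1·(12283/841) since 841 mod 4 = 1, 12283 mod 4 = 3; sign now +1
(12283/841) = (509/841)   [reduce mod 841]
reciprocity: (509/841) = +1·(841/509) since 509 mod 4 = 1, 841 mod 4 = 1; sign now +1
(841/509) = (332/509)   [reduce mod 509]
332 = 2^2·83; (2/509) = -1 since 509 mod 8 = 5, so (332/509) = (-1)^2·(83/509); sign now +1
reciprocity: (83/509) = +1·(509/83) since 83 mod 4 = 3, 509 mod 4 = 1; sign now +1
(509/83) = (11/83)   [reduce mod 83]
reciprocity: (11/83) = -1·(83/11) since 11 mod 4 = 3, 83 mod 4 = 3; sign now -1
(83/11) = (6/11)   [reduce mod 11]
6 = 2^1·3; (2/11) = -1 since 11 mod 8 = 3, so (6/11) = (-1)^1·(3/11); sign now +1
reciprocity: (3/11) = -1·(11/3) since 3 mod 4 = 3, 11 mod 4 = 3; sign now -1
(11/3) = (2/3)   [reduce mod 3]
2 = 2^1·1; (2/3) = -1 since 3 mod 8 = 3, so (2/3) = (-1)^1·(1/3); sign now +1
(1/3) = 1; final value = sign = +1

1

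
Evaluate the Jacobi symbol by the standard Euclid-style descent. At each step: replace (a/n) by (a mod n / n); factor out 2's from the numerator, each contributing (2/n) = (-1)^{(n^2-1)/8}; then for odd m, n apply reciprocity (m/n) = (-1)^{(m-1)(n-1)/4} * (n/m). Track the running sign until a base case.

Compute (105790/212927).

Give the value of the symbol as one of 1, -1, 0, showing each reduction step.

105790 = 2^1·52895; (2/212927) = +1 since 212927 mod 8 = 7, so (105790/212927) = (+1)^1·(52895/212927); sign now +1
reciprocity: (52895/212927) = -1·(212927/52895) since 52895 mod 4 = 3, 212927 mod 4 = 3; sign now -1
(212927/52895) = (1347/52895)   [reduce mod 52895]
reciprocity: (1347/52895) = -1·(52895/1347) since 1347 mod 4 = 3, 52895 mod 4 = 3; sign now +1
(52895/1347) = (362/1347)   [reduce mod 1347]
362 = 2^1·181; (2/1347) = -1 since 1347 mod 8 = 3, so (362/1347) = (-1)^1·(181/1347); sign now -1
reciprocity: (181/1347) = +1·(1347/181) since 181 mod 4 = 1, 1347 mod 4 = 3; sign now -1
(1347/181) = (80/181)   [reduce mod 181]
80 = 2^4·5; (2/181) = -1 since 181 mod 8 = 5, so (80/181) = (-1)^4·(5/181); sign now -1
reciprocity: (5/181) = +1·(181/5) since 5 mod 4 = 1, 181 mod 4 = 1; sign now -1
(181/5) = (1/5)   [reduce mod 5]
(1/5) = 1; final value = sign = -1

-1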